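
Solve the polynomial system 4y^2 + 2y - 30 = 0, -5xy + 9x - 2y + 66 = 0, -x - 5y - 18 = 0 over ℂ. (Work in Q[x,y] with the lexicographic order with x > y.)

Compute a lex Gröbner basis by Buchberger's algorithm.
f_1 = 4y^2 + 2y - 30, LT = y^2.
f_2 = -5xy + 9x - 2y + 66, LT = xy.
f_3 = -x - 5y - 18, LT = x.

S(f_1,f_2): lcm = xy^2. S = 23/10xy - 15/2x - 2/5y^2 + 66/5y.
  leading term xy: subtract (-23/50)·f_2 from 23/10xy - 15/2x - 2/5y^2 + 66/5y → -84/25x - 2/5y^2 + 307/25y + 759/25
  leading term x: subtract (84/25)·f_3 from -84/25x - 2/5y^2 + 307/25y + 759/25 → -2/5y^2 + 727/25y + 2271/25
  leading term y^2: subtract (-1/10)·f_1 from -2/5y^2 + 727/25y + 2271/25 → 732/25y + 2196/25
  leading term y: no divisor's leading term divides it; move 732/25y to the remainder.
  leading term 1: no divisor's leading term divides it; move 2196/25 to the remainder.
  remainder 732/25y + 2196/25 ≠ 0; add h_4 = 732/25y + 2196/25 to the basis.

S(f_1,f_3): leading monomials are coprime, so the S-polynomial reduces to 0 (Buchberger's first criterion).
S(f_2,f_3): lcm = xy. S = -9/5x - 5y^2 - 88/5y - 66/5.
  leading term x: subtract (9/5)·f_3 from -9/5x - 5y^2 - 88/5y - 66/5 → -5y^2 - 43/5y + 96/5
  leading term y^2: subtract (-5/4)·f_1 from -5y^2 - 43/5y + 96/5 → -61/10y - 183/10
  leading term y: subtract (-5/24)·h_4 from -61/10y - 183/10 → 0
  remainder 0.

S(f_1,h_4): lcm = y^2. S = -5/2y - 15/2.
  leading term y: subtract (-125/1464)·h_4 from -5/2y - 15/2 → 0
  remainder 0.

S(f_2,h_4): lcm = xy. S = -24/5x + 2/5y - 66/5.
  leading term x: subtract (24/5)·f_3 from -24/5x + 2/5y - 66/5 → 122/5y + 366/5
  leading term y: subtract (5/6)·h_4 from 122/5y + 366/5 → 0
  remainder 0.

S(f_3,h_4): leading monomials are coprime, so the S-polynomial reduces to 0 (Buchberger's first criterion).
Every S-polynomial of the final basis reduces to 0, so we have a Gröbner basis.
Inter-reduce: drop elements whose leading term is divisible by another's, tail-reduce, and make monic.
Reduced Gröbner basis: {x + 3, y + 3}.

Elimination: the polynomial y + 3 lies in the elimination ideal for y, so y ∈ {-3}. For each such y, the remaining basis elements (now univariate) give the rest of the solution.
  y = -3: the earlier basis element becomes x + 3 = 0, giving x = -3 — point (-3, -3).
Substituting each solution back into the original system confirms all equations vanish.

{(-3, -3)}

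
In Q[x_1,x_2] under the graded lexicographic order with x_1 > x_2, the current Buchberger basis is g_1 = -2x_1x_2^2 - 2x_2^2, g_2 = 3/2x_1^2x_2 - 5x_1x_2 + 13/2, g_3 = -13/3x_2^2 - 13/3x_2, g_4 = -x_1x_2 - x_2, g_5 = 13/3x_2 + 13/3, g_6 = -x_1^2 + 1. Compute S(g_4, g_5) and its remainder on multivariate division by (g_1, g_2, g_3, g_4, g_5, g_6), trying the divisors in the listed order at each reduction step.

lcm(LM(g_4), LM(g_5)) = x_1x_2.
S = (lcm/LT(g_4))·g_4 − (lcm/LT(g_5))·g_5 = -x_1 + x_2.
Reduce S modulo (g_1, g_2, g_3, g_4, g_5, g_6) in that order:
  leading term x_1: no divisor's leading term divides it; move -x_1 to the remainder.
  leading term x_2: subtract (3/13)·g_5 from x_2 → -1
  leading term 1: no divisor's leading term divides it; move -1 to the remainder.
The remainder -x_1 - 1 is nonzero, so it would be added as the next basis element.
This is the inner loop of Buchberger's algorithm — each nonzero remainder becomes a new basis element.

S(g_4, g_5) = -x_1 + x_2; remainder on division = -x_1 - 1.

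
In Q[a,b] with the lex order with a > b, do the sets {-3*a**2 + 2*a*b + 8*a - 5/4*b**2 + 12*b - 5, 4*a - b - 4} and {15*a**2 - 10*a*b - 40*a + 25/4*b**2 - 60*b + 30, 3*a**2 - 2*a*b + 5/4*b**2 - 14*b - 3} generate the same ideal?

No, the ideals differ.

Since reduced Gröbner bases are canonical representatives of ideals under a given ordering, it suffices to compute and compare them.
Buchberger on the first generating set:
f_1 = -3*a**2 + 2*a*b + 8*a - 5/4*b**2 + 12*b - 5, LT = a**2.
f_2 = 4*a - b - 4, LT = a.

S(f_1,f_2): lcm = a**2. S = -5/12*a*b - 5/3*a + 5/12*b**2 - 4*b + 5/3.
  reduce S modulo (f_1, f_2):
  remainder 5/16*b**2 - 29/6*b ≠ 0; add g_3 = 5/16*b**2 - 29/6*b to the basis.

The other S-polynomials (S(f_1,g_3), S(f_2,g_3)) all reduce to 0 modulo the current basis, so we have a Gröbner basis.
Inter-reduce: drop elements whose leading term is divisible by another's, tail-reduce, and make monic.
Reduced Gröbner basis: {a - 1/4*b - 1, b**2 - 232/15*b}.

Buchberger on the second generating set:
h_1 = 15*a**2 - 10*a*b - 40*a + 25/4*b**2 - 60*b + 30, LT = a**2.
h_2 = 3*a**2 - 2*a*b + 5/4*b**2 - 14*b - 3, LT = a**2.

S(h_1,h_2): lcm = a**2. S = -8/3*a + 2/3*b + 3.
  reduce S modulo (h_1, h_2):
  remainder -8/3*a + 2/3*b + 3 ≠ 0; add k_3 = -8/3*a + 2/3*b + 3 to the basis.

S(h_1,k_3): lcm = a**2. S = -5/12*a*b - 37/24*a + 5/12*b**2 - 4*b + 2.
  reduce S modulo (h_1, h_2, k_3):
  remainder 5/16*b**2 - 233/48*b + 17/64 ≠ 0; add k_4 = 5/16*b**2 - 233/48*b + 17/64 to the basis.

The other S-polynomials (S(h_2,k_3), S(h_1,k_4), S(h_2,k_4), S(k_3,k_4)) all reduce to 0 modulo the current basis, so we have a Gröbner basis.
Inter-reduce: drop elements whose leading term is divisible by another's, tail-reduce, and make monic.
Reduced Gröbner basis: {a - 1/4*b - 9/8, b**2 - 233/15*b + 17/20}.

These differ, so the ideals are not equal.
The same test decides containment: I ⊆ J iff every generator of I reduces to 0 modulo a Gröbner basis of J.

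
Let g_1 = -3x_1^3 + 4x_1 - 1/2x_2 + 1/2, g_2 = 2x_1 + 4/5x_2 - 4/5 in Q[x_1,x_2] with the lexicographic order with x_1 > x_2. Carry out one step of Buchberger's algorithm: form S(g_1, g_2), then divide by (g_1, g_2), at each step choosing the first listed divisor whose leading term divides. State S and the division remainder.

lcm(LM(g_1), LM(g_2)) = x_1^3.
S = (lcm/LT(g_1))·g_1 − (lcm/LT(g_2))·g_2 = -2/5x_1^2x_2 + 2/5x_1^2 - 4/3x_1 + 1/6x_2 - 1/6.
Reduce S modulo (g_1, g_2) in that order:
  leading term x_1^2x_2: subtract (-1/5x_1x_2)·g_2 from -2/5x_1^2x_2 + 2/5x_1^2 - 4/3x_1 + 1/6x_2 - 1/6 → 2/5x_1^2 + 4/25x_1x_2^2 - 4/25x_1x_2 - 4/3x_1 + 1/6x_2 - 1/6
  leading term x_1^2: subtract (1/5x_1)·g_2 from 2/5x_1^2 + 4/25x_1x_2^2 - 4/25x_1x_2 - 4/3x_1 + 1/6x_2 - 1/6 → 4/25x_1x_2^2 - 8/25x_1x_2 - 88/75x_1 + 1/6x_2 - 1/6
  leading term x_1x_2^2: subtract (2/25x_2^2)·g_2 from 4/25x_1x_2^2 - 8/25x_1x_2 - 88/75x_1 + 1/6x_2 - 1/6 → -8/25x_1x_2 - 88/75x_1 - 8/125x_2^3 + 8/125x_2^2 + 1/6x_2 - 1/6
  leading term x_1x_2: subtract (-4/25x_2)·g_2 from -8/25x_1x_2 - 88/75x_1 - 8/125x_2^3 + 8/125x_2^2 + 1/6x_2 - 1/6 → -88/75x_1 - 8/125x_2^3 + 24/125x_2^2 + 29/750x_2 - 1/6
  leading term x_1: subtract (-44/75)·g_2 from -88/75x_1 - 8/125x_2^3 + 24/125x_2^2 + 29/750x_2 - 1/6 → -8/125x_2^3 + 24/125x_2^2 + 127/250x_2 - 159/250
  leading term x_2^3: no divisor's leading term divides it; move -8/125x_2^3 to the remainder.
  leading term x_2^2: no divisor's leading term divides it; move 24/125x_2^2 to the remainder.
  leading term x_2: no divisor's leading term divides it; move 127/250x_2 to the remainder.
  leading term 1: no divisor's leading term divides it; move -159/250 to the remainder.
The remainder -8/125x_2^3 + 24/125x_2^2 + 127/250x_2 - 159/250 is nonzero, so it would be added as the next basis element.

S(g_1, g_2) = -2/5x_1^2x_2 + 2/5x_1^2 - 4/3x_1 + 1/6x_2 - 1/6; remainder on division = -8/125x_2^3 + 24/125x_2^2 + 127/250x_2 - 159/250.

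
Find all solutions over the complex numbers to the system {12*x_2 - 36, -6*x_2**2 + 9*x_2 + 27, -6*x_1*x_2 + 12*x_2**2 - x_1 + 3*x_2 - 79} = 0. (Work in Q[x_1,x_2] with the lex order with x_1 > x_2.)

{(2, 3)}

Compute a lex Gröbner basis by Buchberger's algorithm.
f_1 = 12*x_2 - 36, LT = x_2.
f_2 = -6*x_2**2 + 9*x_2 + 27, LT = x_2**2.
f_3 = -6*x_1*x_2 - x_1 + 12*x_2**2 + 3*x_2 - 79, LT = x_1*x_2.

S(f_1,f_3): lcm = x_1*x_2. S = -19/6*x_1 + 2*x_2**2 + 1/2*x_2 - 79/6.
  leading term x_1: no divisor's leading term divides it; move -19/6*x_1 to the remainder.
  leading term x_2**2: subtract (1/6*x_2)·f_1 from 2*x_2**2 + 1/2*x_2 - 79/6 → 13/2*x_2 - 79/6
  leading term x_2: subtract (13/24)·f_1 from 13/2*x_2 - 79/6 → 19/3
  leading term 1: no divisor's leading term divides it; move 19/3 to the remainder.
  remainder -19/6*x_1 + 19/3 ≠ 0; add h_4 = -19/6*x_1 + 19/3 to the basis.

The other S-polynomials (S(f_1,f_2), S(f_2,f_3), S(f_1,h_4), S(f_2,h_4), S(f_3,h_4)) all reduce to 0 modulo the current basis, so we have a Gröbner basis.
Inter-reduce: drop elements whose leading term is divisible by another's, tail-reduce, and make monic.
Reduced Gröbner basis: {x_1 - 2, x_2 - 3}.

A lex Gröbner basis eliminates variables successively. Here x_2 - 3 depends only on x_2, with roots {3}; lifting each root through the earlier basis elements recovers the full solutions.
  x_2 = 3: the earlier basis element becomes x_1 - 2 = 0, giving x_1 = 2 — point (2, 3).
Check: every point annihilates each of the original generators.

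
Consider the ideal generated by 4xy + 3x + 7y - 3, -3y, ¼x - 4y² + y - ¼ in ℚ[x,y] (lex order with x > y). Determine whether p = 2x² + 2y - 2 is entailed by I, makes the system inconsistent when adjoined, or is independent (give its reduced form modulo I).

2x² + 2y - 2 lies in I (it reduces to 0).

First compute the reduced Gröbner basis of I by Buchberger's algorithm.
f_1 = 4xy + 3x + 7y - 3, LT = xy.
f_2 = -3y, LT = y.
f_3 = ¼x - 4y² + y - ¼, LT = x.

S(f_1,f_2): lcm = xy. S = ¾x + 7/4y - ¾.
  leading term x: subtract (3)·f_3 from ¾x + 7/4y - ¾ → 12y² - 5/4y
  leading term y²: subtract (-4y)·f_2 from 12y² - 5/4y → -5/4y
  leading term y: subtract (5/12)·f_2 from -5/4y → 0
  remainder 0.

S(f_1,f_3): lcm = xy. S = ¾x + 16y³ - 4y² + 11/4y - ¾.
  leading term x: subtract (3)·f_3 from ¾x + 16y³ - 4y² + 11/4y - ¾ → 16y³ + 8y² - ¼y
  leading term y³: subtract (-16/3y²)·f_2 from 16y³ + 8y² - ¼y → 8y² - ¼y
  leading term y²: subtract (-8/3y)·f_2 from 8y² - ¼y → -¼y
  leading term y: subtract (1/12)·f_2 from -¼y → 0
  remainder 0.

S(f_2,f_3): leading monomials are coprime, so the S-polynomial reduces to 0 (Buchberger's first criterion).
Every S-polynomial of the final basis reduces to 0, so we have a Gröbner basis.
Inter-reduce: drop elements whose leading term is divisible by another's, tail-reduce, and make monic.
Reduced Gröbner basis: {x - 1, y}.
Label its elements g_1 = x - 1, g_2 = y.

Reduce p = 2x² + 2y - 2 modulo G:
  leading term x²: subtract (2x)·g_1 from 2x² + 2y - 2 → 2x + 2y - 2
  leading term x: subtract (2)·g_1 from 2x + 2y - 2 → 2y
  leading term y: subtract (2)·g_2 from 2y → 0
  normal form = 0.
Since the normal form is 0, p ∈ I.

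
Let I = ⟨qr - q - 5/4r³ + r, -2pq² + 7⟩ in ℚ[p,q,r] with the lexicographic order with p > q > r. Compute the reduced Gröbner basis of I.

Buchberger's algorithm terminates because the ascending chain of leading-term ideals stabilizes.

f_1 = qr - q - 5/4r³ + r, LT = qr.
f_2 = -2pq² + 7, LT = pq².

S(f_1,f_2): lcm = pq²r. S = -pq² - 5/4pqr³ + pqr + 7/2r.
  leading term pq²: subtract (½)·f_2 from -pq² - 5/4pqr³ + pqr + 7/2r → -5/4pqr³ + pqr + 7/2r - 7/2
  leading term pqr³: subtract (-5/4pr²)·f_1 from -5/4pqr³ + pqr + 7/2r - 7/2 → -5/4pqr² + pqr - 25/16pr⁵ + 5/4pr³ + 7/2r - 7/2
  leading term pqr²: subtract (-5/4pr)·f_1 from -5/4pqr² + pqr - 25/16pr⁵ + 5/4pr³ + 7/2r - 7/2 → -¼pqr - 25/16pr⁵ - 25/16pr⁴ + 5/4pr³ + 5/4pr² + 7/2r - 7/2
  leading term pqr: subtract (-¼p)·f_1 from -¼pqr - 25/16pr⁵ - 25/16pr⁴ + 5/4pr³ + 5/4pr² + 7/2r - 7/2 → -¼pq - 25/16pr⁵ - 25/16pr⁴ + 15/16pr³ + 5/4pr² + ¼pr + 7/2r - 7/2
  leading term pq: no divisor's leading term divides it; move -¼pq to the remainder.
  leading term pr⁵: no divisor's leading term divides it; move -25/16pr⁵ to the remainder.
  leading term pr⁴: no divisor's leading term divides it; move -25/16pr⁴ to the remainder.
  leading term pr³: no divisor's leading term divides it; move 15/16pr³ to the remainder.
  leading term pr²: no divisor's leading term divides it; move 5/4pr² to the remainder.
  leading term pr: no divisor's leading term divides it; move ¼pr to the remainder.
  leading term r: no divisor's leading term divides it; move 7/2r to the remainder.
  leading term 1: no divisor's leading term divides it; move -7/2 to the remainder.
  remainder -¼pq - 25/16pr⁵ - 25/16pr⁴ + 15/16pr³ + 5/4pr² + ¼pr + 7/2r - 7/2 ≠ 0; add g_3 = -¼pq - 25/16pr⁵ - 25/16pr⁴ + 15/16pr³ + 5/4pr² + ¼pr + 7/2r - 7/2 to the basis.

S(f_1,g_3): lcm = pqr. S = -pq - 25/4pr⁶ - 25/4pr⁵ + 15/4pr⁴ + 15/4pr³ + pr² + pr + 14r² - 14r.
  leading term pq: subtract (4)·g_3 from -pq - 25/4pr⁶ - 25/4pr⁵ + 15/4pr⁴ + 15/4pr³ + pr² + pr + 14r² - 14r → -25/4pr⁶ + 10pr⁴ - 4pr² + 14r² - 28r + 14
  leading term pr⁶: no divisor's leading term divides it; move -25/4pr⁶ to the remainder.
  leading term pr⁴: no divisor's leading term divides it; move 10pr⁴ to the remainder.
  leading term pr²: no divisor's leading term divides it; move -4pr² to the remainder.
  leading term r²: no divisor's leading term divides it; move 14r² to the remainder.
  leading term r: no divisor's leading term divides it; move -28r to the remainder.
  leading term 1: no divisor's leading term divides it; move 14 to the remainder.
  remainder -25/4pr⁶ + 10pr⁴ - 4pr² + 14r² - 28r + 14 ≠ 0; add g_4 = -25/4pr⁶ + 10pr⁴ - 4pr² + 14r² - 28r + 14 to the basis.

The other S-polynomials (S(f_2,g_3), S(f_1,g_4), S(f_2,g_4), S(g_3,g_4)) all reduce to 0 modulo the current basis, so we have a Gröbner basis.
Inter-reduce: drop elements whose leading term is divisible by another's, tail-reduce, and make monic.

G = {pq + 25/4pr⁵ + 25/4pr⁴ - 15/4pr³ - 5pr² - pr - 14r + 14, pr⁶ - 8/5pr⁴ + 16/25pr² - 56/25r² + 112/25r - 56/25, qr - q - 5/4r³ + r}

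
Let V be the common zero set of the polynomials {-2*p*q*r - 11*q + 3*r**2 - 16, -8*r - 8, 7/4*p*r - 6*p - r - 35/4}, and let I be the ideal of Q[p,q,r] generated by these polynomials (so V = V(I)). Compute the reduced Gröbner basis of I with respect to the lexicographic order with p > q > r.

This is the nonlinear analogue of row-reducing a linear system.

f_1 = -2*p*q*r - 11*q + 3*r**2 - 16, LT = p*q*r.
f_2 = -8*r - 8, LT = r.
f_3 = 7/4*p*r - 6*p - r - 35/4, LT = p*r.

S(f_1,f_2): lcm = p*q*r. S = -p*q + 11/2*q - 3/2*r**2 + 8.
  leading term p*q: no divisor's leading term divides it; move -p*q to the remainder.
  leading term q: no divisor's leading term divides it; move 11/2*q to the remainder.
  leading term r**2: subtract (3/16*r)·f_2 from -3/2*r**2 + 8 → 3/2*r + 8
  leading term r: subtract (-3/16)·f_2 from 3/2*r + 8 → 13/2
  leading term 1: no divisor's leading term divides it; move 13/2 to the remainder.
  remainder -p*q + 11/2*q + 13/2 ≠ 0; add g_4 = -p*q + 11/2*q + 13/2 to the basis.

S(f_1,f_3): lcm = p*q*r. S = 24/7*p*q + 4/7*q*r + 21/2*q - 3/2*r**2 + 8.
  leading term p*q: subtract (-24/7)·g_4 from 24/7*p*q + 4/7*q*r + 21/2*q - 3/2*r**2 + 8 → 4/7*q*r + 411/14*q - 3/2*r**2 + 212/7
  leading term q*r: subtract (-1/14*q)·f_2 from 4/7*q*r + 411/14*q - 3/2*r**2 + 212/7 → 403/14*q - 3/2*r**2 + 212/7
  leading term q: no divisor's leading term divides it; move 403/14*q to the remainder.
  leading term r**2: subtract (3/16*r)·f_2 from -3/2*r**2 + 212/7 → 3/2*r + 212/7
  leading term r: subtract (-3/16)·f_2 from 3/2*r + 212/7 → 403/14
  leading term 1: no divisor's leading term divides it; move 403/14 to the remainder.
  remainder 403/14*q + 403/14 ≠ 0; add g_5 = 403/14*q + 403/14 to the basis.

S(f_2,f_3): lcm = p*r. S = 31/7*p + 4/7*r + 5.
  leading term p: no divisor's leading term divides it; move 31/7*p to the remainder.
  leading term r: subtract (-1/14)·f_2 from 4/7*r + 5 → 31/7
  leading term 1: no divisor's leading term divides it; move 31/7 to the remainder.
  remainder 31/7*p + 31/7 ≠ 0; add g_6 = 31/7*p + 31/7 to the basis.

The other S-polynomials (S(f_1,g_4), S(f_2,g_4), S(f_3,g_4), S(f_1,g_5), S(f_2,g_5), S(f_3,g_5), S(g_4,g_5), S(f_1,g_6), S(f_2,g_6), S(f_3,g_6), S(g_4,g_6), S(g_5,g_6)) all reduce to 0 modulo the current basis, so we have a Gröbner basis.
Inter-reduce: drop elements whose leading term is divisible by another's, tail-reduce, and make monic.

G = {p + 1, q + 1, r + 1}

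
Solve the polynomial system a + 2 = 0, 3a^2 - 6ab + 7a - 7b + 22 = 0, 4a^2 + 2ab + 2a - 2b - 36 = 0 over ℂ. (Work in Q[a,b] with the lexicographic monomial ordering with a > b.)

Compute a lex Gröbner basis by Buchberger's algorithm.
f_1 = a + 2, LT = a.
f_2 = 3a^2 - 6ab + 7a - 7b + 22, LT = a^2.
f_3 = 4a^2 + 2ab + 2a - 2b - 36, LT = a^2.

S(f_1,f_2): lcm = a^2. S = 2ab - 1/3a + 7/3b - 22/3.
  leading term ab: subtract (2b)·f_1 from 2ab - 1/3a + 7/3b - 22/3 → -1/3a - 5/3b - 22/3
  leading term a: subtract (-1/3)·f_1 from -1/3a - 5/3b - 22/3 → -5/3b - 20/3
  leading term b: no divisor's leading term divides it; move -5/3b to the remainder.
  leading term 1: no divisor's leading term divides it; move -20/3 to the remainder.
  remainder -5/3b - 20/3 ≠ 0; add h_4 = -5/3b - 20/3 to the basis.

The other S-polynomials (S(f_1,f_3), S(f_2,f_3), S(f_1,h_4), S(f_2,h_4), S(f_3,h_4)) all reduce to 0 modulo the current basis, so we have a Gröbner basis.
Inter-reduce: drop elements whose leading term is divisible by another's, tail-reduce, and make monic.
Reduced Gröbner basis: {a + 2, b + 4}.

Elimination: the polynomial b + 4 lies in the elimination ideal for b, so b ∈ {-4}. For each such b, the remaining basis elements (now univariate) give the rest of the solution.
  b = -4: the earlier basis element becomes a + 2 = 0, giving a = -2 — point (-2, -4).
Check: every point annihilates each of the original generators.

{(-2, -4)}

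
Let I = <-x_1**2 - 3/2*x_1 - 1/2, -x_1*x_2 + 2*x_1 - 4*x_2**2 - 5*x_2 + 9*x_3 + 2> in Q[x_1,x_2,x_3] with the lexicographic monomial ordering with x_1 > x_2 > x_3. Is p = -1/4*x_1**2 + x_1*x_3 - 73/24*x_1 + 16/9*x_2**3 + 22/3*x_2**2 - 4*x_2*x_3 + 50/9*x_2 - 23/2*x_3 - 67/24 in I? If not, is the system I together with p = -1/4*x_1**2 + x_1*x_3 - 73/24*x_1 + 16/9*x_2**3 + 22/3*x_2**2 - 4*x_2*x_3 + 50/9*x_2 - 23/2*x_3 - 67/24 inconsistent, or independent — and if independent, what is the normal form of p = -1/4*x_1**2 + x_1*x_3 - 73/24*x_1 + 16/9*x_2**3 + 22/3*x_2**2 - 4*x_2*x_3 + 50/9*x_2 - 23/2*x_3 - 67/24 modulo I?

-1/4*x_1**2 + x_1*x_3 - 73/24*x_1 + 16/9*x_2**3 + 22/3*x_2**2 - 4*x_2*x_3 + 50/9*x_2 - 23/2*x_3 - 67/24 lies in I (it reduces to 0).

First compute the reduced Gröbner basis of I by Buchberger's algorithm.
f_1 = -x_1**2 - 3/2*x_1 - 1/2, LT = x_1**2.
f_2 = -x_1*x_2 + 2*x_1 - 4*x_2**2 - 5*x_2 + 9*x_3 + 2, LT = x_1*x_2.

S(f_1,f_2): lcm = x_1**2*x_2. S = 2*x_1**2 - 4*x_1*x_2**2 - 7/2*x_1*x_2 + 9*x_1*x_3 + 2*x_1 + 1/2*x_2.
  leading term x_1**2: subtract (-2)·f_1 from 2*x_1**2 - 4*x_1*x_2**2 - 7/2*x_1*x_2 + 9*x_1*x_3 + 2*x_1 + 1/2*x_2 → -4*x_1*x_2**2 - 7/2*x_1*x_2 + 9*x_1*x_3 - x_1 + 1/2*x_2 - 1
  leading term x_1*x_2**2: subtract (4*x_2)·f_2 from -4*x_1*x_2**2 - 7/2*x_1*x_2 + 9*x_1*x_3 - x_1 + 1/2*x_2 - 1 → -23/2*x_1*x_2 + 9*x_1*x_3 - x_1 + 16*x_2**3 + 20*x_2**2 - 36*x_2*x_3 - 15/2*x_2 - 1
  leading term x_1*x_2: subtract (23/2)·f_2 from -23/2*x_1*x_2 + 9*x_1*x_3 - x_1 + 16*x_2**3 + 20*x_2**2 - 36*x_2*x_3 - 15/2*x_2 - 1 → 9*x_1*x_3 - 24*x_1 + 16*x_2**3 + 66*x_2**2 - 36*x_2*x_3 + 50*x_2 - 207/2*x_3 - 24
  leading term x_1*x_3: no divisor's leading term divides it; move 9*x_1*x_3 to the remainder.
  leading term x_1: no divisor's leading term divides it; move -24*x_1 to the remainder.
  leading term x_2**3: no divisor's leading term divides it; move 16*x_2**3 to the remainder.
  leading term x_2**2: no divisor's leading term divides it; move 66*x_2**2 to the remainder.
  leading term x_2*x_3: no divisor's leading term divides it; move -36*x_2*x_3 to the remainder.
  leading term x_2: no divisor's leading term divides it; move 50*x_2 to the remainder.
  leading term x_3: no divisor's leading term divides it; move -207/2*x_3 to the remainder.
  leading term 1: no divisor's leading term divides it; move -24 to the remainder.
  remainder 9*x_1*x_3 - 24*x_1 + 16*x_2**3 + 66*x_2**2 - 36*x_2*x_3 + 50*x_2 - 207/2*x_3 - 24 ≠ 0; add h_3 = 9*x_1*x_3 - 24*x_1 + 16*x_2**3 + 66*x_2**2 - 36*x_2*x_3 + 50*x_2 - 207/2*x_3 - 24 to the basis.

S(f_1,h_3): lcm = x_1**2*x_3. S = 8/3*x_1**2 - 16/9*x_1*x_2**3 - 22/3*x_1*x_2**2 + 4*x_1*x_2*x_3 - 50/9*x_1*x_2 + 13*x_1*x_3 + 8/3*x_1 + 1/2*x_3.
  leading term x_1**2: subtract (-8/3)·f_1 from 8/3*x_1**2 - 16/9*x_1*x_2**3 - 22/3*x_1*x_2**2 + 4*x_1*x_2*x_3 - 50/9*x_1*x_2 + 13*x_1*x_3 + 8/3*x_1 + 1/2*x_3 → -16/9*x_1*x_2**3 - 22/3*x_1*x_2**2 + 4*x_1*x_2*x_3 - 50/9*x_1*x_2 + 13*x_1*x_3 - 4/3*x_1 + 1/2*x_3 - 4/3
  leading term x_1*x_2**3: subtract (16/9*x_2**2)·f_2 from -16/9*x_1*x_2**3 - 22/3*x_1*x_2**2 + 4*x_1*x_2*x_3 - 50/9*x_1*x_2 + 13*x_1*x_3 - 4/3*x_1 + 1/2*x_3 - 4/3 → -98/9*x_1*x_2**2 + 4*x_1*x_2*x_3 - 50/9*x_1*x_2 + 13*x_1*x_3 - 4/3*x_1 + 64/9*x_2**4 + 80/9*x_2**3 - 16*x_2**2*x_3 - 32/9*x_2**2 + 1/2*x_3 - 4/3
  leading term x_1*x_2**2: subtract (98/9*x_2)·f_2 from -98/9*x_1*x_2**2 + 4*x_1*x_2*x_3 - 50/9*x_1*x_2 + 13*x_1*x_3 - 4/3*x_1 + 64/9*x_2**4 + 80/9*x_2**3 - 16*x_2**2*x_3 - 32/9*x_2**2 + 1/2*x_3 - 4/3 → 4*x_1*x_2*x_3 - 82/3*x_1*x_2 + 13*x_1*x_3 - 4/3*x_1 + 64/9*x_2**4 + 472/9*x_2**3 - 16*x_2**2*x_3 + 458/9*x_2**2 - 98*x_2*x_3 - 196/9*x_2 + 1/2*x_3 - 4/3
  leading term x_1*x_2*x_3: subtract (-4*x_3)·f_2 from 4*x_1*x_2*x_3 - 82/3*x_1*x_2 + 13*x_1*x_3 - 4/3*x_1 + 64/9*x_2**4 + 472/9*x_2**3 - 16*x_2**2*x_3 + 458/9*x_2**2 - 98*x_2*x_3 - 196/9*x_2 + 1/2*x_3 - 4/3 → -82/3*x_1*x_2 + 21*x_1*x_3 - 4/3*x_1 + 64/9*x_2**4 + 472/9*x_2**3 - 32*x_2**2*x_3 + 458/9*x_2**2 - 118*x_2*x_3 - 196/9*x_2 + 36*x_3**2 + 17/2*x_3 - 4/3
  leading term x_1*x_2: subtract (82/3)·f_2 from -82/3*x_1*x_2 + 21*x_1*x_3 - 4/3*x_1 + 64/9*x_2**4 + 472/9*x_2**3 - 32*x_2**2*x_3 + 458/9*x_2**2 - 118*x_2*x_3 - 196/9*x_2 + 36*x_3**2 + 17/2*x_3 - 4/3 → 21*x_1*x_3 - 56*x_1 + 64/9*x_2**4 + 472/9*x_2**3 - 32*x_2**2*x_3 + 1442/9*x_2**2 - 118*x_2*x_3 + 1034/9*x_2 + 36*x_3**2 - 475/2*x_3 - 56
  leading term x_1*x_3: subtract (7/3)·h_3 from 21*x_1*x_3 - 56*x_1 + 64/9*x_2**4 + 472/9*x_2**3 - 32*x_2**2*x_3 + 1442/9*x_2**2 - 118*x_2*x_3 + 1034/9*x_2 + 36*x_3**2 - 475/2*x_3 - 56 → 64/9*x_2**4 + 136/9*x_2**3 - 32*x_2**2*x_3 + 56/9*x_2**2 - 34*x_2*x_3 - 16/9*x_2 + 36*x_3**2 + 4*x_3
  leading term x_2**4: no divisor's leading term divides it; move 64/9*x_2**4 to the remainder.
  leading term x_2**3: no divisor's leading term divides it; move 136/9*x_2**3 to the remainder.
  leading term x_2**2*x_3: no divisor's leading term divides it; move -32*x_2**2*x_3 to the remainder.
  leading term x_2**2: no divisor's leading term divides it; move 56/9*x_2**2 to the remainder.
  leading term x_2*x_3: no divisor's leading term divides it; move -34*x_2*x_3 to the remainder.
  leading term x_2: no divisor's leading term divides it; move -16/9*x_2 to the remainder.
  leading term x_3**2: no divisor's leading term divides it; move 36*x_3**2 to the remainder.
  leading term x_3: no divisor's leading term divides it; move 4*x_3 to the remainder.
  remainder 64/9*x_2**4 + 136/9*x_2**3 - 32*x_2**2*x_3 + 56/9*x_2**2 - 34*x_2*x_3 - 16/9*x_2 + 36*x_3**2 + 4*x_3 ≠ 0; add h_4 = 64/9*x_2**4 + 136/9*x_2**3 - 32*x_2**2*x_3 + 56/9*x_2**2 - 34*x_2*x_3 - 16/9*x_2 + 36*x_3**2 + 4*x_3 to the basis.

The other S-polynomials (S(f_2,h_3), S(f_1,h_4), S(f_2,h_4), S(h_3,h_4)) all reduce to 0 modulo the current basis, so we have a Gröbner basis.
Inter-reduce: drop elements whose leading term is divisible by another's, tail-reduce, and make monic.
Reduced Gröbner basis: {x_1**2 + 3/2*x_1 + 1/2, x_1*x_2 - 2*x_1 + 4*x_2**2 + 5*x_2 - 9*x_3 - 2, x_1*x_3 - 8/3*x_1 + 16/9*x_2**3 + 22/3*x_2**2 - 4*x_2*x_3 + 50/9*x_2 - 23/2*x_3 - 8/3, x_2**4 + 17/8*x_2**3 - 9/2*x_2**2*x_3 + 7/8*x_2**2 - 153/32*x_2*x_3 - 1/4*x_2 + 81/16*x_3**2 + 9/16*x_3}.
Label its elements g_1 = x_1**2 + 3/2*x_1 + 1/2, g_2 = x_1*x_2 - 2*x_1 + 4*x_2**2 + 5*x_2 - 9*x_3 - 2, g_3 = x_1*x_3 - 8/3*x_1 + 16/9*x_2**3 + 22/3*x_2**2 - 4*x_2*x_3 + 50/9*x_2 - 23/2*x_3 - 8/3, g_4 = x_2**4 + 17/8*x_2**3 - 9/2*x_2**2*x_3 + 7/8*x_2**2 - 153/32*x_2*x_3 - 1/4*x_2 + 81/16*x_3**2 + 9/16*x_3.

Reduce p = -1/4*x_1**2 + x_1*x_3 - 73/24*x_1 + 16/9*x_2**3 + 22/3*x_2**2 - 4*x_2*x_3 + 50/9*x_2 - 23/2*x_3 - 67/24 modulo G:
  leading term x_1**2: subtract (-1/4)·g_1 from -1/4*x_1**2 + x_1*x_3 - 73/24*x_1 + 16/9*x_2**3 + 22/3*x_2**2 - 4*x_2*x_3 + 50/9*x_2 - 23/2*x_3 - 67/24 → x_1*x_3 - 8/3*x_1 + 16/9*x_2**3 + 22/3*x_2**2 - 4*x_2*x_3 + 50/9*x_2 - 23/2*x_3 - 8/3
  leading term x_1*x_3: subtract (1)·g_3 from x_1*x_3 - 8/3*x_1 + 16/9*x_2**3 + 22/3*x_2**2 - 4*x_2*x_3 + 50/9*x_2 - 23/2*x_3 - 8/3 → 0
  normal form = 0.
Since the normal form is 0, p ∈ I.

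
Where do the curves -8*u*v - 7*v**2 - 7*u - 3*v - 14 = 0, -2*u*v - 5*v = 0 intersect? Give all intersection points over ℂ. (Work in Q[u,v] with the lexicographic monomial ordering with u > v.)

Compute a lex Gröbner basis by Buchberger's algorithm.
f_1 = -8*u*v - 7*u - 7*v**2 - 3*v - 14, LT = u*v.
f_2 = -2*u*v - 5*v, LT = u*v.

S(f_1,f_2): lcm = u*v. S = 7/8*u + 7/8*v**2 - 17/8*v + 7/4.
  leading term u: no divisor's leading term divides it; move 7/8*u to the remainder.
  leading term v**2: no divisor's leading term divides it; move 7/8*v**2 to the remainder.
  leading term v: no divisor's leading term divides it; move -17/8*v to the remainder.
  leading term 1: no divisor's leading term divides it; move 7/4 to the remainder.
  remainder 7/8*u + 7/8*v**2 - 17/8*v + 7/4 ≠ 0; add h_3 = 7/8*u + 7/8*v**2 - 17/8*v + 7/4 to the basis.

S(f_1,h_3): lcm = u*v. S = 7/8*u - v**3 + 185/56*v**2 - 13/8*v + 7/4.
  leading term u: subtract (1)·h_3 from 7/8*u - v**3 + 185/56*v**2 - 13/8*v + 7/4 → -v**3 + 17/7*v**2 + 1/2*v
  leading term v**3: no divisor's leading term divides it; move -v**3 to the remainder.
  leading term v**2: no divisor's leading term divides it; move 17/7*v**2 to the remainder.
  leading term v: no divisor's leading term divides it; move 1/2*v to the remainder.
  remainder -v**3 + 17/7*v**2 + 1/2*v ≠ 0; add h_4 = -v**3 + 17/7*v**2 + 1/2*v to the basis.

The other S-polynomials (S(f_2,h_3), S(f_1,h_4), S(f_2,h_4), S(h_3,h_4)) all reduce to 0 modulo the current basis, so we have a Gröbner basis.
Inter-reduce: drop elements whose leading term is divisible by another's, tail-reduce, and make monic.
Reduced Gröbner basis: {u + v**2 - 17/7*v + 2, v**3 - 17/7*v**2 - 1/2*v}.

From the last basis element, v**3 - 17/7*v**2 - 1/2*v = 0, so v takes values in {0, 17/14 - 3*sqrt(43)/14, 17/14 + 3*sqrt(43)/14}. Each choice, substituted upward through the basis, yields the corresponding point(s) of the solution set.
  v = 0: the earlier basis element becomes u + 2 = 0, giving u = -2 — point (-2, 0).
  v = 17/14 - 3*sqrt(43)/14: the earlier basis element becomes u + 5/2 = 0, giving u = -5/2 — point (-5/2, 17/14 - 3*sqrt(43)/14).
  v = 17/14 + 3*sqrt(43)/14: the earlier basis element becomes u + 5/2 = 0, giving u = -5/2 — point (-5/2, 17/14 + 3*sqrt(43)/14).
Substituting each solution back into the original system confirms all equations vanish.

{(-2, 0), (-5/2, 17/14 - 3*sqrt(43)/14), (-5/2, 17/14 + 3*sqrt(43)/14)}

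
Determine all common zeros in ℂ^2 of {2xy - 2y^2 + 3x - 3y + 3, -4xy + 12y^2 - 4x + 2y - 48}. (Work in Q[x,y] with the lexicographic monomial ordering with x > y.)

{(1, -2), (sqrt(273)/8 + 33/8, 3/8 - sqrt(273)/8), (33/8 - sqrt(273)/8, 3/8 + sqrt(273)/8)}

Compute a lex Gröbner basis by Buchberger's algorithm.
f_1 = 2xy + 3x - 2y^2 - 3y + 3, LT = xy.
f_2 = -4xy - 4x + 12y^2 + 2y - 48, LT = xy.

S(f_1,f_2): lcm = xy. S = 1/2x + 2y^2 - y - 21/2.
  leading term x: no divisor's leading term divides it; move 1/2x to the remainder.
  leading term y^2: no divisor's leading term divides it; move 2y^2 to the remainder.
  leading term y: no divisor's leading term divides it; move -y to the remainder.
  leading term 1: no divisor's leading term divides it; move -21/2 to the remainder.
  remainder 1/2x + 2y^2 - y - 21/2 ≠ 0; add h_3 = 1/2x + 2y^2 - y - 21/2 to the basis.

S(f_1,h_3): lcm = xy. S = 3/2x - 4y^3 + y^2 + 39/2y + 3/2.
  leading term x: subtract (3)·h_3 from 3/2x - 4y^3 + y^2 + 39/2y + 3/2 → -4y^3 - 5y^2 + 45/2y + 33
  leading term y^3: no divisor's leading term divides it; move -4y^3 to the remainder.
  leading term y^2: no divisor's leading term divides it; move -5y^2 to the remainder.
  leading term y: no divisor's leading term divides it; move 45/2y to the remainder.
  leading term 1: no divisor's leading term divides it; move 33 to the remainder.
  remainder -4y^3 - 5y^2 + 45/2y + 33 ≠ 0; add h_4 = -4y^3 - 5y^2 + 45/2y + 33 to the basis.

S(f_2,h_3): lcm = xy. S = x - 4y^3 - y^2 + 41/2y + 12.
  leading term x: subtract (2)·h_3 from x - 4y^3 - y^2 + 41/2y + 12 → -4y^3 - 5y^2 + 45/2y + 33
  leading term y^3: subtract (1)·h_4 from -4y^3 - 5y^2 + 45/2y + 33 → 0
  remainder 0.

S(f_1,h_4): lcm = xy^3. S = 1/4xy^2 + 45/8xy + 33/4x - y^4 - 3/2y^3 + 3/2y^2.
  leading term xy^2: subtract (1/8y)·f_1 from 1/4xy^2 + 45/8xy + 33/4x - y^4 - 3/2y^3 + 3/2y^2 → 21/4xy + 33/4x - y^4 - 5/4y^3 + 15/8y^2 - 3/8y
  leading term xy: subtract (21/8)·f_1 from 21/4xy + 33/4x - y^4 - 5/4y^3 + 15/8y^2 - 3/8y → 3/8x - y^4 - 5/4y^3 + 57/8y^2 + 15/2y - 63/8
  leading term x: subtract (3/4)·h_3 from 3/8x - y^4 - 5/4y^3 + 57/8y^2 + 15/2y - 63/8 → -y^4 - 5/4y^3 + 45/8y^2 + 33/4y
  leading term y^4: subtract (1/4y)·h_4 from -y^4 - 5/4y^3 + 45/8y^2 + 33/4y → 0
  remainder 0.

S(f_2,h_4): lcm = xy^3. S = -1/4xy^2 + 45/8xy + 33/4x - 3y^4 - 1/2y^3 + 12y^2.
  leading term xy^2: subtract (-1/8y)·f_1 from -1/4xy^2 + 45/8xy + 33/4x - 3y^4 - 1/2y^3 + 12y^2 → 6xy + 33/4x - 3y^4 - 3/4y^3 + 93/8y^2 + 3/8y
  leading term xy: subtract (3)·f_1 from 6xy + 33/4x - 3y^4 - 3/4y^3 + 93/8y^2 + 3/8y → -3/4x - 3y^4 - 3/4y^3 + 141/8y^2 + 75/8y - 9
  leading term x: subtract (-3/2)·h_3 from -3/4x - 3y^4 - 3/4y^3 + 141/8y^2 + 75/8y - 9 → -3y^4 - 3/4y^3 + 165/8y^2 + 63/8y - 99/4
  leading term y^4: subtract (3/4y)·h_4 from -3y^4 - 3/4y^3 + 165/8y^2 + 63/8y - 99/4 → 3y^3 + 15/4y^2 - 135/8y - 99/4
  leading term y^3: subtract (-3/4)·h_4 from 3y^3 + 15/4y^2 - 135/8y - 99/4 → 0
  remainder 0.

S(h_3,h_4): leading monomials are coprime, so the S-polynomial reduces to 0 (Buchberger's first criterion).
Every S-polynomial of the final basis reduces to 0, so we have a Gröbner basis.
Inter-reduce: drop elements whose leading term is divisible by another's, tail-reduce, and make monic.
Reduced Gröbner basis: {x + 4y^2 - 2y - 21, y^3 + 5/4y^2 - 45/8y - 33/4}.

The lex basis is triangular: the last element involves only y. Solving y^3 + 5/4y^2 - 45/8y - 33/4 = 0 gives y ∈ {-2, 3/8 - sqrt(273)/8, 3/8 + sqrt(273)/8}; substituting each value into the earlier elements determines the remaining variables.
  y = -2: the earlier basis element becomes x - 1 = 0, giving x = 1 — point (1, -2).
  y = 3/8 - sqrt(273)/8: the earlier basis element becomes x - 33/8 - sqrt(273)/8 = 0, giving x = sqrt(273)/8 + 33/8 — point (sqrt(273)/8 + 33/8, 3/8 - sqrt(273)/8).
  y = 3/8 + sqrt(273)/8: the earlier basis element becomes x - 33/8 + sqrt(273)/8 = 0, giving x = 33/8 - sqrt(273)/8 — point (33/8 - sqrt(273)/8, 3/8 + sqrt(273)/8).
Substituting each solution back into the original system confirms all equations vanish.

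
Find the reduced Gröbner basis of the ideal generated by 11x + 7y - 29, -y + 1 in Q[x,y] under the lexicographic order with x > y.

G = {x - 2, y - 1}

The reduced Gröbner basis is the canonical form of the ideal for this ordering.

f_1 = 11x + 7y - 29, LT = x.
f_2 = -y + 1, LT = y.

The S-polynomials (S(f_1,f_2)) all reduce to 0 modulo the current basis, so we have a Gröbner basis.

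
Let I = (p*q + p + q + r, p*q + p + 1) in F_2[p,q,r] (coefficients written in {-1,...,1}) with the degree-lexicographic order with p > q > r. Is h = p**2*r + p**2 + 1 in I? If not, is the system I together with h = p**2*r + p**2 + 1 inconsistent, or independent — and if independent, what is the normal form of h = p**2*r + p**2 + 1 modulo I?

First compute the reduced Gröbner basis of I by Buchberger's algorithm.
f_1 = p*q + p + q + r, LT = p*q.
f_2 = p*q + p + 1, LT = p*q.

S(f_1,f_2): lcm = p*q. S = q + r + 1.
  leading term q: no divisor's leading term divides it; move q to the remainder.
  leading term r: no divisor's leading term divides it; move r to the remainder.
  leading term 1: no divisor's leading term divides it; move 1 to the remainder.
  remainder q + r + 1 ≠ 0; add k_3 = q + r + 1 to the basis.

S(f_1,k_3): lcm = p*q. S = p*r + q + r.
  leading term p*r: no divisor's leading term divides it; move p*r to the remainder.
  leading term q: subtract (1)·k_3 from q + r → 1
  leading term 1: no divisor's leading term divides it; move 1 to the remainder.
  remainder p*r + 1 ≠ 0; add k_4 = p*r + 1 to the basis.

The other S-polynomials (S(f_2,k_3), S(f_1,k_4), S(f_2,k_4), S(k_3,k_4)) all reduce to 0 modulo the current basis, so we have a Gröbner basis.
Inter-reduce: drop elements whose leading term is divisible by another's, tail-reduce, and make monic.
Reduced Gröbner basis: {p*r + 1, q + r + 1}.
Label its elements g_1 = p*r + 1, g_2 = q + r + 1.

Reduce h = p**2*r + p**2 + 1 modulo G:
  leading term p**2*r: subtract (p)·g_1 from p**2*r + p**2 + 1 → p**2 + p + 1
  leading term p**2: no divisor's leading term divides it; move p**2 to the remainder.
  leading term p: no divisor's leading term divides it; move p to the remainder.
  leading term 1: no divisor's leading term divides it; move 1 to the remainder.
  normal form = p**2 + p + 1.
The normal form is nonzero, so h ∉ I. Since h minus its normal form lies in I, I + (h) = I + (n) where n = p**2 + p + 1; decide whether this ideal is the whole ring.
Run Buchberger on G together with n (pairs among the g_i already reduce to 0 since G is a Gröbner basis):
g_1 = p*r + 1, LT = p*r.
g_2 = q + r + 1, LT = q.
n = p**2 + p + 1, LT = p**2.

S(g_1,n): lcm = p**2*r. S = p*r + p + r.
  leading term p*r: subtract (1)·g_1 from p*r + p + r → p + r + 1
  leading term p: no divisor's leading term divides it; move p to the remainder.
  leading term r: no divisor's leading term divides it; move r to the remainder.
  leading term 1: no divisor's leading term divides it; move 1 to the remainder.
  remainder p + r + 1 ≠ 0; add m_4 = p + r + 1 to the basis.

S(g_1,m_4): lcm = p*r. S = r**2 + r + 1.
  leading term r**2: no divisor's leading term divides it; move r**2 to the remainder.
  leading term r: no divisor's leading term divides it; move r to the remainder.
  leading term 1: no divisor's leading term divides it; move 1 to the remainder.
  remainder r**2 + r + 1 ≠ 0; add m_5 = r**2 + r + 1 to the basis.

The other S-polynomials (S(g_1,g_2), S(g_2,n), S(g_2,m_4), S(n,m_4), S(g_1,m_5), S(g_2,m_5), S(n,m_5), S(m_4,m_5)) all reduce to 0 modulo the current basis, so we have a Gröbner basis.
Inter-reduce: drop elements whose leading term is divisible by another's, tail-reduce, and make monic.
Reduced Gröbner basis: {r**2 + r + 1, p + r + 1, q + r + 1}.
The reduced Gröbner basis of I + (h) is {r**2 + r + 1, p + r + 1, q + r + 1} ≠ {1}, a proper ideal, so the enlarged system stays consistent: h is independent of I, with normal form p**2 + p + 1.

The remainder on division by a Gröbner basis is unique — it is the normal form.

p**2*r + p**2 + 1 is independent of I; its normal form modulo I is p**2 + p + 1.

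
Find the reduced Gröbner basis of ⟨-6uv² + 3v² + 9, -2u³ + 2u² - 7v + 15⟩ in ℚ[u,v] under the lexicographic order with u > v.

f_1 = -6uv² + 3v² + 9, LT = uv².
f_2 = -2u³ + 2u² - 7v + 15, LT = u³.

S(f_1,f_2): lcm = u³v². S = ½u²v² - 3/2u² - 7/2v³ + 15/2v².
  leading term u²v²: subtract (-1/12u)·f_1 from ½u²v² - 3/2u² - 7/2v³ + 15/2v² → -3/2u² + ¼uv² + ¾u - 7/2v³ + 15/2v²
  leading term u²: no divisor's leading term divides it; move -3/2u² to the remainder.
  leading term uv²: subtract (-1/24)·f_1 from ¼uv² + ¾u - 7/2v³ + 15/2v² → ¾u - 7/2v³ + 61/8v² + ⅜
  leading term u: no divisor's leading term divides it; move ¾u to the remainder.
  leading term v³: no divisor's leading term divides it; move -7/2v³ to the remainder.
  leading term v²: no divisor's leading term divides it; move 61/8v² to the remainder.
  leading term 1: no divisor's leading term divides it; move ⅜ to the remainder.
  remainder -3/2u² + ¾u - 7/2v³ + 61/8v² + ⅜ ≠ 0; add g_3 = -3/2u² + ¾u - 7/2v³ + 61/8v² + ⅜ to the basis.

S(f_1,g_3): lcm = u²v². S = -3/2u - 7/3v⁵ + 61/12v⁴ + ¼v².
  leading term u: no divisor's leading term divides it; move -3/2u to the remainder.
  leading term v⁵: no divisor's leading term divides it; move -7/3v⁵ to the remainder.
  leading term v⁴: no divisor's leading term divides it; move 61/12v⁴ to the remainder.
  leading term v²: no divisor's leading term divides it; move ¼v² to the remainder.
  remainder -3/2u - 7/3v⁵ + 61/12v⁴ + ¼v² ≠ 0; add g_4 = -3/2u - 7/3v⁵ + 61/12v⁴ + ¼v² to the basis.

S(f_2,g_3): lcm = u³. S = -½u² - 7/3uv³ + 61/12uv² + ¼u + 7/2v - 15/2.
  leading term u²: subtract (⅓)·g_3 from -½u² - 7/3uv³ + 61/12uv² + ¼u + 7/2v - 15/2 → -7/3uv³ + 61/12uv² + 7/6v³ - 61/24v² + 7/2v - 61/8
  leading term uv³: subtract (7/18v)·f_1 from -7/3uv³ + 61/12uv² + 7/6v³ - 61/24v² + 7/2v - 61/8 → 61/12uv² - 61/24v² - 61/8
  leading term uv²: subtract (-61/72)·f_1 from 61/12uv² - 61/24v² - 61/8 → 0
  remainder 0.

S(f_1,g_4): lcm = uv². S = -14/9v⁷ + 61/18v⁶ + ⅙v⁴ - ½v² - 3/2.
  leading term v⁷: no divisor's leading term divides it; move -14/9v⁷ to the remainder.
  leading term v⁶: no divisor's leading term divides it; move 61/18v⁶ to the remainder.
  leading term v⁴: no divisor's leading term divides it; move ⅙v⁴ to the remainder.
  leading term v²: no divisor's leading term divides it; move -½v² to the remainder.
  leading term 1: no divisor's leading term divides it; move -3/2 to the remainder.
  remainder -14/9v⁷ + 61/18v⁶ + ⅙v⁴ - ½v² - 3/2 ≠ 0; add g_5 = -14/9v⁷ + 61/18v⁶ + ⅙v⁴ - ½v² - 3/2 to the basis.

S(f_2,g_4): lcm = u³. S = -14/9u²v⁵ + 61/18u²v⁴ + ⅙u²v² - u² + 7/2v - 15/2.
  leading term u²v⁵: subtract (7/27uv³)·f_1 from -14/9u²v⁵ + 61/18u²v⁴ + ⅙u²v² - u² + 7/2v - 15/2 → 61/18u²v⁴ + ⅙u²v² - u² - 7/9uv⁵ - 7/3uv³ + 7/2v - 15/2
  leading term u²v⁴: subtract (-61/108uv²)·f_1 from 61/18u²v⁴ + ⅙u²v² - u² - 7/9uv⁵ - 7/3uv³ + 7/2v - 15/2 → ⅙u²v² - u² - 7/9uv⁵ + 61/36uv⁴ - 7/3uv³ + 61/12uv² + 7/2v - 15/2
  leading term u²v²: subtract (-1/36u)·f_1 from ⅙u²v² - u² - 7/9uv⁵ + 61/36uv⁴ - 7/3uv³ + 61/12uv² + 7/2v - 15/2 → -u² - 7/9uv⁵ + 61/36uv⁴ - 7/3uv³ + 31/6uv² + ¼u + 7/2v - 15/2
  leading term u²: subtract (⅔)·g_3 from -u² - 7/9uv⁵ + 61/36uv⁴ - 7/3uv³ + 31/6uv² + ¼u + 7/2v - 15/2 → -7/9uv⁵ + 61/36uv⁴ - 7/3uv³ + 31/6uv² - ¼u + 7/3v³ - 61/12v² + 7/2v - 31/4
  leading term uv⁵: subtract (7/54v³)·f_1 from -7/9uv⁵ + 61/36uv⁴ - 7/3uv³ + 31/6uv² - ¼u + 7/3v³ - 61/12v² + 7/2v - 31/4 → 61/36uv⁴ - 7/3uv³ + 31/6uv² - ¼u - 7/18v⁵ + 7/6v³ - 61/12v² + 7/2v - 31/4
  leading term uv⁴: subtract (-61/216v²)·f_1 from 61/36uv⁴ - 7/3uv³ + 31/6uv² - ¼u - 7/18v⁵ + 7/6v³ - 61/12v² + 7/2v - 31/4 → -7/3uv³ + 31/6uv² - ¼u - 7/18v⁵ + 61/72v⁴ + 7/6v³ - 61/24v² + 7/2v - 31/4
  leading term uv³: subtract (7/18v)·f_1 from -7/3uv³ + 31/6uv² - ¼u - 7/18v⁵ + 61/72v⁴ + 7/6v³ - 61/24v² + 7/2v - 31/4 → 31/6uv² - ¼u - 7/18v⁵ + 61/72v⁴ - 61/24v² - 31/4
  leading term uv²: subtract (-31/36)·f_1 from 31/6uv² - ¼u - 7/18v⁵ + 61/72v⁴ - 61/24v² - 31/4 → -¼u - 7/18v⁵ + 61/72v⁴ + 1/24v²
  leading term u: subtract (⅙)·g_4 from -¼u - 7/18v⁵ + 61/72v⁴ + 1/24v² → 0
  remainder 0.

S(g_3,g_4): lcm = u². S = -14/9uv⁵ + 61/18uv⁴ + ⅙uv² - ½u + 7/3v³ - 61/12v² - ¼.
  leading term uv⁵: subtract (7/27v³)·f_1 from -14/9uv⁵ + 61/18uv⁴ + ⅙uv² - ½u + 7/3v³ - 61/12v² - ¼ → 61/18uv⁴ + ⅙uv² - ½u - 7/9v⁵ - 61/12v² - ¼
  leading term uv⁴: subtract (-61/108v²)·f_1 from 61/18uv⁴ + ⅙uv² - ½u - 7/9v⁵ - 61/12v² - ¼ → ⅙uv² - ½u - 7/9v⁵ + 61/36v⁴ - ¼
  leading term uv²: subtract (-1/36)·f_1 from ⅙uv² - ½u - 7/9v⁵ + 61/36v⁴ - ¼ → -½u - 7/9v⁵ + 61/36v⁴ + 1/12v²
  leading term u: subtract (⅓)·g_4 from -½u - 7/9v⁵ + 61/36v⁴ + 1/12v² → 0
  remainder 0.

S(f_1,g_5): lcm = uv⁷. S = 61/28uv⁶ + 3/28uv⁴ - 9/28uv² - 27/28u - ½v⁷ - 3/2v⁵.
  leading term uv⁶: subtract (-61/168v⁴)·f_1 from 61/28uv⁶ + 3/28uv⁴ - 9/28uv² - 27/28u - ½v⁷ - 3/2v⁵ → 3/28uv⁴ - 9/28uv² - 27/28u - ½v⁷ + 61/56v⁶ - 3/2v⁵ + 183/56v⁴
  leading term uv⁴: subtract (-1/56v²)·f_1 from 3/28uv⁴ - 9/28uv² - 27/28u - ½v⁷ + 61/56v⁶ - 3/2v⁵ + 183/56v⁴ → -9/28uv² - 27/28u - ½v⁷ + 61/56v⁶ - 3/2v⁵ + 93/28v⁴ + 9/56v²
  leading term uv²: subtract (3/56)·f_1 from -9/28uv² - 27/28u - ½v⁷ + 61/56v⁶ - 3/2v⁵ + 93/28v⁴ + 9/56v² → -27/28u - ½v⁷ + 61/56v⁶ - 3/2v⁵ + 93/28v⁴ - 27/56
  leading term u: subtract (9/14)·g_4 from -27/28u - ½v⁷ + 61/56v⁶ - 3/2v⁵ + 93/28v⁴ - 27/56 → -½v⁷ + 61/56v⁶ + 3/56v⁴ - 9/56v² - 27/56
  leading term v⁷: subtract (9/28)·g_5 from -½v⁷ + 61/56v⁶ + 3/56v⁴ - 9/56v² - 27/56 → 0
  remainder 0.

S(f_2,g_5): leading monomials are coprime, so the S-polynomial reduces to 0 (Buchberger's first criterion).
S(g_3,g_5): leading monomials are coprime, so the S-polynomial reduces to 0 (Buchberger's first criterion).
S(g_4,g_5): leading monomials are coprime, so the S-polynomial reduces to 0 (Buchberger's first criterion).
Every S-polynomial of the final basis reduces to 0, so we have a Gröbner basis.
Inter-reduce: drop elements whose leading term is divisible by another's, tail-reduce, and make monic.

G = {u + 14/9v⁵ - 61/18v⁴ - ⅙v², v⁷ - 61/28v⁶ - 3/28v⁴ + 9/28v² + 27/28}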